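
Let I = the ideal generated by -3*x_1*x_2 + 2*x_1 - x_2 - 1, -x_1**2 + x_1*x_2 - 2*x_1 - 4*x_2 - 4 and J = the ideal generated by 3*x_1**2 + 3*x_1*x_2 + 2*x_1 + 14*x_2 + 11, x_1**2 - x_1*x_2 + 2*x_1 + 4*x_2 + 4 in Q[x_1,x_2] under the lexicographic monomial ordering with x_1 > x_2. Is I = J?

No, the ideals differ.

For a fixed monomial order, each ideal has a unique reduced Gröbner basis; comparing bases decides equality.
Buchberger on the first generating set:
f_1 = -3*x_1*x_2 + 2*x_1 - x_2 - 1, LT = x_1*x_2.
f_2 = -x_1**2 + x_1*x_2 - 2*x_1 - 4*x_2 - 4, LT = x_1**2.

S(f_1,f_2): lcm = x_1**2*x_2. S = -2/3*x_1**2 + x_1*x_2**2 - 5/3*x_1*x_2 + 1/3*x_1 - 4*x_2**2 - 4*x_2.
  reduce S modulo (f_1, f_2):
  remainder 5/9*x_1 - 13/3*x_2**2 - 10/9*x_2 + 29/9 ≠ 0; add g_3 = 5/9*x_1 - 13/3*x_2**2 - 10/9*x_2 + 29/9 to the basis.

S(f_1,g_3): lcm = x_1*x_2. S = -2/3*x_1 + 39/5*x_2**3 + 2*x_2**2 - 82/15*x_2 + 1/3.
  reduce S modulo (f_1, f_2, g_3):
  remainder 39/5*x_2**3 - 16/5*x_2**2 - 34/5*x_2 + 21/5 ≠ 0; add g_4 = 39/5*x_2**3 - 16/5*x_2**2 - 34/5*x_2 + 21/5 to the basis.

The other S-polynomials (S(f_2,g_3), S(f_1,g_4), S(f_2,g_4), S(g_3,g_4)) all reduce to 0 modulo the current basis, so we have a Gröbner basis.
Inter-reduce: drop elements whose leading term is divisible by another's, tail-reduce, and make monic.
Reduced Gröbner basis: {x_1 - 39/5*x_2**2 - 2*x_2 + 29/5, x_2**3 - 16/39*x_2**2 - 34/39*x_2 + 7/13}.

Buchberger on the second generating set:
h_1 = 3*x_1**2 + 3*x_1*x_2 + 2*x_1 + 14*x_2 + 11, LT = x_1**2.
h_2 = x_1**2 - x_1*x_2 + 2*x_1 + 4*x_2 + 4, LT = x_1**2.

S(h_1,h_2): lcm = x_1**2. S = 2*x_1*x_2 - 4/3*x_1 + 2/3*x_2 - 1/3.
  reduce S modulo (h_1, h_2):
  remainder 2*x_1*x_2 - 4/3*x_1 + 2/3*x_2 - 1/3 ≠ 0; add k_3 = 2*x_1*x_2 - 4/3*x_1 + 2/3*x_2 - 1/3 to the basis.

S(h_1,k_3): lcm = x_1**2*x_2. S = 2/3*x_1**2 + x_1*x_2**2 + 1/3*x_1*x_2 + 1/6*x_1 + 14/3*x_2**2 + 11/3*x_2.
  reduce S modulo (h_1, h_2, k_3):
  remainder -1/18*x_1 + 13/3*x_2**2 + 11/18*x_2 - 43/18 ≠ 0; add k_4 = -1/18*x_1 + 13/3*x_2**2 + 11/18*x_2 - 43/18 to the basis.

S(k_3,k_4): lcm = x_1*x_2. S = -2/3*x_1 + 78*x_2**3 + 11*x_2**2 - 128/3*x_2 - 1/6.
  reduce S modulo (h_1, h_2, k_3, k_4):
  remainder 78*x_2**3 - 41*x_2**2 - 50*x_2 + 57/2 ≠ 0; add k_5 = 78*x_2**3 - 41*x_2**2 - 50*x_2 + 57/2 to the basis.

The other S-polynomials (S(h_2,k_3), S(h_1,k_4), S(h_2,k_4), S(h_1,k_5), S(h_2,k_5), S(k_3,k_5), S(k_4,k_5)) all reduce to 0 modulo the current basis, so we have a Gröbner basis.
Inter-reduce: drop elements whose leading term is divisible by another's, tail-reduce, and make monic.
Reduced Gröbner basis: {x_1 - 78*x_2**2 - 11*x_2 + 43, x_2**3 - 41/78*x_2**2 - 25/39*x_2 + 19/52}.

These differ, so the ideals are not equal.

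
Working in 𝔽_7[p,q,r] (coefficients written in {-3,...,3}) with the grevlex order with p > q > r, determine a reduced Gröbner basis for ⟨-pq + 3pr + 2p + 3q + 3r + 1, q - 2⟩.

f_1 = -pq + 3pr + 2p + 3q + 3r + 1, LT = pq.
f_2 = q - 2, LT = q.

S(f_1,f_2): lcm = pq. S = -3pr - 3q - 3r - 1.
  leading term pr: no divisor's leading term divides it; move -3pr to the remainder.
  leading term q: subtract (-3)·f_2 from -3q - 3r - 1 → -3r
  leading term r: no divisor's leading term divides it; move -3r to the remainder.
  remainder -3pr - 3r ≠ 0; add g_3 = -3pr - 3r to the basis.

The other S-polynomials (S(f_1,g_3), S(f_2,g_3)) all reduce to 0 modulo the current basis, so we have a Gröbner basis.
Inter-reduce: drop elements whose leading term is divisible by another's, tail-reduce, and make monic.

G = {pr + r, q - 2}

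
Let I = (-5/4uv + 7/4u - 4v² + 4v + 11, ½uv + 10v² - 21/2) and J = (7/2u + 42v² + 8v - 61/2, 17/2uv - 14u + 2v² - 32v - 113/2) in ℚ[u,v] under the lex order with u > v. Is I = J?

Yes, the ideals are equal.

Two ideals are equal iff their reduced Gröbner bases coincide (the reduced basis is unique for a fixed ordering).
Buchberger on the first generating set:
f_1 = -5/4uv + 7/4u - 4v² + 4v + 11, LT = uv.
f_2 = ½uv + 10v² - 21/2, LT = uv.

S(f_1,f_2): lcm = uv. S = -7/5u - 84/5v² - 16/5v + 61/5.
  leading term u: no divisor's leading term divides it; move -7/5u to the remainder.
  leading term v²: no divisor's leading term divides it; move -84/5v² to the remainder.
  leading term v: no divisor's leading term divides it; move -16/5v to the remainder.
  leading term 1: no divisor's leading term divides it; move 61/5 to the remainder.
  remainder -7/5u - 84/5v² - 16/5v + 61/5 ≠ 0; add g_3 = -7/5u - 84/5v² - 16/5v + 61/5 to the basis.

S(f_1,g_3): lcm = uv. S = -7/5u - 12v³ + 32/35v² + 193/35v - 44/5.
  leading term u: subtract (1)·g_3 from -7/5u - 12v³ + 32/35v² + 193/35v - 44/5 → -12v³ + 124/7v² + 61/7v - 21
  leading term v³: no divisor's leading term divides it; move -12v³ to the remainder.
  leading term v²: no divisor's leading term divides it; move 124/7v² to the remainder.
  leading term v: no divisor's leading term divides it; move 61/7v to the remainder.
  leading term 1: no divisor's leading term divides it; move -21 to the remainder.
  remainder -12v³ + 124/7v² + 61/7v - 21 ≠ 0; add g_4 = -12v³ + 124/7v² + 61/7v - 21 to the basis.

S(f_2,g_3): lcm = uv. S = -12v³ + 124/7v² + 61/7v - 21.
  leading term v³: subtract (1)·g_4 from -12v³ + 124/7v² + 61/7v - 21 → 0
  remainder 0.

S(f_1,g_4): lcm = uv³. S = 8/105uv² + 61/84uv - 7/4u + 16/5v⁴ - 16/5v³ - 44/5v².
  leading term uv²: subtract (-32/525v)·f_1 from 8/105uv² + 61/84uv - 7/4u + 16/5v⁴ - 16/5v³ - 44/5v² → 583/700uv - 7/4u + 16/5v⁴ - 1808/525v³ - 4492/525v² + 352/525v
  leading term uv: subtract (-583/875)·f_1 from 583/700uv - 7/4u + 16/5v⁴ - 1808/525v³ - 4492/525v² + 352/525v → -73/125u + 16/5v⁴ - 1808/525v³ - 4208/375v² + 8756/2625v + 6413/875
  leading term u: subtract (73/175)·g_3 from -73/125u + 16/5v⁴ - 1808/525v³ - 4208/375v² + 8756/2625v + 6413/875 → 16/5v⁴ - 1808/525v³ - 316/75v² + 2452/525v + 56/25
  leading term v⁴: subtract (-4/15v)·g_4 from 16/5v⁴ - 1808/525v³ - 316/75v² + 2452/525v + 56/25 → 32/25v³ - 992/525v² - 488/525v + 56/25
  leading term v³: subtract (-8/75)·g_4 from 32/25v³ - 992/525v² - 488/525v + 56/25 → 0
  remainder 0.

S(f_2,g_4): lcm = uv³. S = 31/21uv² + 61/84uv - 7/4u + 20v⁴ - 21v².
  leading term uv²: subtract (-124/105v)·f_1 from 31/21uv² + 61/84uv - 7/4u + 20v⁴ - 21v² → 391/140uv - 7/4u + 20v⁴ - 496/105v³ - 1709/105v² + 1364/105v
  leading term uv: subtract (-391/175)·f_1 from 391/140uv - 7/4u + 20v⁴ - 496/105v³ - 1709/105v² + 1364/105v → 54/25u + 20v⁴ - 496/105v³ - 1891/75v² + 11512/525v + 4301/175
  leading term u: subtract (-54/35)·g_3 from 54/25u + 20v⁴ - 496/105v³ - 1891/75v² + 11512/525v + 4301/175 → 20v⁴ - 496/105v³ - 767/15v² + 1784/105v + 217/5
  leading term v⁴: subtract (-5/3v)·g_4 from 20v⁴ - 496/105v³ - 767/15v² + 1784/105v + 217/5 → 124/5v³ - 3844/105v² - 1891/105v + 217/5
  leading term v³: subtract (-31/15)·g_4 from 124/5v³ - 3844/105v² - 1891/105v + 217/5 → 0
  remainder 0.

S(g_3,g_4): leading monomials are coprime, so the S-polynomial reduces to 0 (Buchberger's first criterion).
Every S-polynomial of the final basis reduces to 0, so we have a Gröbner basis.
Inter-reduce: drop elements whose leading term is divisible by another's, tail-reduce, and make monic.
Reduced Gröbner basis: {u + 12v² + 16/7v - 61/7, v³ - 31/21v² - 61/84v + 7/4}.

Buchberger on the second generating set:
h_1 = 7/2u + 42v² + 8v - 61/2, LT = u.
h_2 = 17/2uv - 14u + 2v² - 32v - 113/2, LT = uv.

S(h_1,h_2): lcm = uv. S = 28/17u + 12v³ + 244/119v² - 589/119v + 113/17.
  leading term u: subtract (8/17)·h_1 from 28/17u + 12v³ + 244/119v² - 589/119v + 113/17 → 12v³ - 124/7v² - 61/7v + 21
  leading term v³: no divisor's leading term divides it; move 12v³ to the remainder.
  leading term v²: no divisor's leading term divides it; move -124/7v² to the remainder.
  leading term v: no divisor's leading term divides it; move -61/7v to the remainder.
  leading term 1: no divisor's leading term divides it; move 21 to the remainder.
  remainder 12v³ - 124/7v² - 61/7v + 21 ≠ 0; add k_3 = 12v³ - 124/7v² - 61/7v + 21 to the basis.

S(h_1,k_3): leading monomials are coprime, so the S-polynomial reduces to 0 (Buchberger's first criterion).
S(h_2,k_3): lcm = uv³. S = -61/357uv² + 61/84uv - 7/4u + 4/17v⁴ - 64/17v³ - 113/17v².
  leading term uv²: subtract (-122/2499v²)·h_1 from -61/357uv² + 61/84uv - 7/4u + 4/17v⁴ - 64/17v³ - 113/17v² → 61/84uv - 7/4u + 16/7v⁴ - 496/147v³ - 1196/147v²
  leading term uv: subtract (61/294v)·h_1 from 61/84uv - 7/4u + 16/7v⁴ - 496/147v³ - 1196/147v² → -7/4u + 16/7v⁴ - 1777/147v³ - 480/49v² + 3721/588v
  leading term u: subtract (-½)·h_1 from -7/4u + 16/7v⁴ - 1777/147v³ - 480/49v² + 3721/588v → 16/7v⁴ - 1777/147v³ + 549/49v² + 6073/588v - 61/4
  leading term v⁴: subtract (4/21v)·k_3 from 16/7v⁴ - 1777/147v³ + 549/49v² + 6073/588v - 61/4 → -61/7v³ + 1891/147v² + 3721/588v - 61/4
  leading term v³: subtract (-61/84)·k_3 from -61/7v³ + 1891/147v² + 3721/588v - 61/4 → 0
  remainder 0.

Every S-polynomial of the final basis reduces to 0, so we have a Gröbner basis.
Inter-reduce: drop elements whose leading term is divisible by another's, tail-reduce, and make monic.
Reduced Gröbner basis: {u + 12v² + 16/7v - 61/7, v³ - 31/21v² - 61/84v + 7/4}.

Same reduced basis, so the two generating sets span the same ideal.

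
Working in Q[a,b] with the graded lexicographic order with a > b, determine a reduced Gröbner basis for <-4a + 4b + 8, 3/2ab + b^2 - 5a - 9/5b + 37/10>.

G = {b^2 - 38/25b - 63/25, a - b - 2}

f_1 = -4a + 4b + 8, LT = a.
f_2 = 3/2ab + b^2 - 5a - 9/5b + 37/10, LT = ab.

S(f_1,f_2): lcm = ab. S = -5/3b^2 + 10/3a - 4/5b - 37/15.
  leading term b^2: no divisor's leading term divides it; move -5/3b^2 to the remainder.
  leading term a: subtract (-5/6)·f_1 from 10/3a - 4/5b - 37/15 → 38/15b + 21/5
  leading term b: no divisor's leading term divides it; move 38/15b to the remainder.
  leading term 1: no divisor's leading term divides it; move 21/5 to the remainder.
  remainder -5/3b^2 + 38/15b + 21/5 ≠ 0; add g_3 = -5/3b^2 + 38/15b + 21/5 to the basis.

The other S-polynomials (S(f_1,g_3), S(f_2,g_3)) all reduce to 0 modulo the current basis, so we have a Gröbner basis.
Inter-reduce: drop elements whose leading term is divisible by another's, tail-reduce, and make monic.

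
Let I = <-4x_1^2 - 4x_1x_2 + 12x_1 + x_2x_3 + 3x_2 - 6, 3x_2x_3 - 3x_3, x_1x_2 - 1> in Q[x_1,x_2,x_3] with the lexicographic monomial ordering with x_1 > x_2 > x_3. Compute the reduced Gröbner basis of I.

The reduced Gröbner basis is the canonical form of the ideal for this ordering.

f_1 = -4x_1^2 - 4x_1x_2 + 12x_1 + x_2x_3 + 3x_2 - 6, LT = x_1^2.
f_2 = 3x_2x_3 - 3x_3, LT = x_2x_3.
f_3 = x_1x_2 - 1, LT = x_1x_2.

S(f_1,f_3): lcm = x_1^2x_2. S = x_1x_2^2 - 3x_1x_2 + x_1 - 1/4x_2^2x_3 - 3/4x_2^2 + 3/2x_2.
  reduce S modulo (f_1, f_2, f_3):
  remainder x_1 - 3/4x_2^2 + 5/2x_2 - 1/4x_3 - 3 ≠ 0; add g_4 = x_1 - 3/4x_2^2 + 5/2x_2 - 1/4x_3 - 3 to the basis.

S(f_2,f_3): lcm = x_1x_2x_3. S = -x_1x_3 + x_3.
  reduce S modulo (f_1, f_2, f_3, g_4):
  remainder -1/4x_3^2 - 1/4x_3 ≠ 0; add g_5 = -1/4x_3^2 - 1/4x_3 to the basis.

S(f_3,g_4): lcm = x_1x_2. S = 3/4x_2^3 - 5/2x_2^2 + 1/4x_2x_3 + 3x_2 - 1.
  reduce S modulo (f_1, f_2, f_3, g_4, g_5):
  remainder 3/4x_2^3 - 5/2x_2^2 + 3x_2 + 1/4x_3 - 1 ≠ 0; add g_6 = 3/4x_2^3 - 5/2x_2^2 + 3x_2 + 1/4x_3 - 1 to the basis.

The other S-polynomials (S(f_1,f_2), S(f_1,g_4), S(f_2,g_4), S(f_1,g_5), S(f_2,g_5), S(f_3,g_5), S(g_4,g_5), S(f_1,g_6), S(f_2,g_6), S(f_3,g_6), S(g_4,g_6), S(g_5,g_6)) all reduce to 0 modulo the current basis, so we have a Gröbner basis.
Inter-reduce: drop elements whose leading term is divisible by another's, tail-reduce, and make monic.

G = {x_1 - 3/4x_2^2 + 5/2x_2 - 1/4x_3 - 3, x_2^3 - 10/3x_2^2 + 4x_2 + 1/3x_3 - 4/3, x_2x_3 - x_3, x_3^2 + x_3}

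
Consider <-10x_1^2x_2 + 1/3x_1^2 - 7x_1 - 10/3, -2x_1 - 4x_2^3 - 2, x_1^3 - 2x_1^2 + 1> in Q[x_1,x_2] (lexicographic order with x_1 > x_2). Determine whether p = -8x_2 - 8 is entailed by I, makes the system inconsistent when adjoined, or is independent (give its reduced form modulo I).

First compute the reduced Gröbner basis of I by Buchberger's algorithm.
f_1 = -10x_1^2x_2 + 1/3x_1^2 - 7x_1 - 10/3, LT = x_1^2x_2.
f_2 = -2x_1 - 4x_2^3 - 2, LT = x_1.
f_3 = x_1^3 - 2x_1^2 + 1, LT = x_1^3.

S(f_1,f_2): lcm = x_1^2x_2. S = -1/30x_1^2 - 2x_1x_2^4 - x_1x_2 + 7/10x_1 + 1/3.
  reduce S modulo (f_1, f_2, f_3):
  remainder 4x_2^7 - 2/15x_2^6 + 4x_2^4 - 23/15x_2^3 + x_2 - 2/5 ≠ 0; add h_4 = 4x_2^7 - 2/15x_2^6 + 4x_2^4 - 23/15x_2^3 + x_2 - 2/5 to the basis.

S(f_1,f_3): lcm = x_1^3x_2. S = -1/30x_1^3 + 2x_1^2x_2 + 7/10x_1^2 + 1/3x_1 - x_2.
  reduce S modulo (f_1, f_2, f_3, h_4):
  remainder 324001/101250x_2^6 + 7/75x_2^5 + 7/2250x_2^4 + 1080023/202500x_2^3 + 11/450x_2^2 - 13489/13500x_2 + 40501/33750 ≠ 0; add h_5 = 324001/101250x_2^6 + 7/75x_2^5 + 7/2250x_2^4 + 1080023/202500x_2^3 + 11/450x_2^2 - 13489/13500x_2 + 40501/33750 to the basis.

S(f_2,f_3): lcm = x_1^3. S = 2x_1^2x_2^3 + 3x_1^2 - 1.
  reduce S modulo (f_1, f_2, f_3, h_4, h_5):
  remainder 793800/324001x_2^5 + 26460/324001x_2^4 - 2591182/324001x_2^3 + 207900/324001x_2^2 + 1221960/324001x_2 - 809782/324001 ≠ 0; add h_6 = 793800/324001x_2^5 + 26460/324001x_2^4 - 2591182/324001x_2^3 + 207900/324001x_2^2 + 1221960/324001x_2 - 809782/324001 to the basis.

S(f_1,h_5): lcm = x_1^2x_2^6. S = -607501/9720030x_1^2x_2^5 - 315/324001x_1^2x_2^4 - 1080023/648002x_1^2x_2^3 - 2475/324001x_1^2x_2^2 + 202335/648002x_1^2x_2 - 121503/324001x_1^2 + 7/10x_1x_2^5 + 1/3x_2^5.
  reduce S modulo (f_1, f_2, f_3, h_4, h_5, h_6):
  remainder -15246049/32400100x_2^4 - 9177487201/3354678180x_2^3 + 5/63x_2^2 + 173317249219/128595996900x_2 - 76908533903/77157598140 ≠ 0; add h_7 = -15246049/32400100x_2^4 - 9177487201/3354678180x_2^3 + 5/63x_2^2 + 173317249219/128595996900x_2 - 76908533903/77157598140 to the basis.

S(h_4,h_5): lcm = x_2^7. S = -607501/9720030x_2^6 - 315/324001x_2^5 - 432021/648002x_2^4 - 7600523/19440060x_2^3 + 202335/648002x_2^2 - 162011/1296004x_2 - 1/10.
  reduce S modulo (f_1, f_2, f_3, h_4, h_5, h_6, h_7):
  remainder 7824557437201775/2178423188823609x_2^3 + 6917625228750/34578145854343x_2^2 - 1492433238593750/726141062941203x_2 + 2911447332009275/2178423188823609 ≠ 0; add h_8 = 7824557437201775/2178423188823609x_2^3 + 6917625228750/34578145854343x_2^2 - 1492433238593750/726141062941203x_2 + 2911447332009275/2178423188823609 to the basis.

S(f_1,h_6): lcm = x_1^2x_2^5. S = -1/15x_1^2x_2^4 + 1295591/396900x_1^2x_2^3 - 11/42x_1^2x_2^2 - 10183/6615x_1^2x_2 + 404891/396900x_1^2 + 7/10x_1x_2^4 + 1/3x_2^4.
  reduce S modulo (f_1, f_2, f_3, h_4, h_5, h_6, h_7, h_8):
  remainder -1312058850571855/6572628247249491x_2^2 - 113200581559116641/394357694834969460x_2 - 34477050524805341/394357694834969460 ≠ 0; add h_9 = -1312058850571855/6572628247249491x_2^2 - 113200581559116641/394357694834969460x_2 - 34477050524805341/394357694834969460 to the basis.

S(f_1,h_7): lcm = x_1^2x_2^4. S = -10614621849631/1815347054430x_1^2x_2^3 + 162000500/960501087x_1^2x_2^2 + 173317249219/60511568481x_1^2x_2 - 384542669515/181534705443x_1^2 + 7/10x_1x_2^3 + 1/3x_2^3.
  reduce S modulo (f_1, f_2, f_3, h_4, h_5, h_6, h_7, h_8, h_9):
  remainder -11921849241360677/23899225552014540x_2 - 11921849241360677/23899225552014540 ≠ 0; add h_10 = -11921849241360677/23899225552014540x_2 - 11921849241360677/23899225552014540 to the basis.

The other S-polynomials (S(f_1,h_4), S(f_2,h_4), S(f_3,h_4), S(f_2,h_5), S(f_3,h_5), S(f_2,h_6), S(f_3,h_6), S(h_4,h_6), S(h_5,h_6), S(f_2,h_7), S(f_3,h_7), S(h_4,h_7), S(h_5,h_7), S(h_6,h_7), S(f_1,h_8), S(f_2,h_8), S(f_3,h_8), S(h_4,h_8), S(h_5,h_8), S(h_6,h_8), S(h_7,h_8), S(f_1,h_9), S(f_2,h_9), S(f_3,h_9), S(h_4,h_9), S(h_5,h_9), S(h_6,h_9), S(h_7,h_9), S(h_8,h_9), S(f_1,h_10), S(f_2,h_10), S(f_3,h_10), S(h_4,h_10), S(h_5,h_10), S(h_6,h_10), S(h_7,h_10), S(h_8,h_10), S(h_9,h_10)) all reduce to 0 modulo the current basis, so we have a Gröbner basis.
Inter-reduce: drop elements whose leading term is divisible by another's, tail-reduce, and make monic.
Reduced Gröbner basis: {x_1 - 1, x_2 + 1}.
Label its elements g_1 = x_1 - 1, g_2 = x_2 + 1.

Reduce p = -8x_2 - 8 modulo G:
  leading term x_2: subtract (-8)·g_2 from -8x_2 - 8 → 0
  normal form = 0.
Since the normal form is 0, p ∈ I.

Ideal membership is decidable via reduction modulo a Gröbner basis.

-8x_2 - 8 lies in I (it reduces to 0).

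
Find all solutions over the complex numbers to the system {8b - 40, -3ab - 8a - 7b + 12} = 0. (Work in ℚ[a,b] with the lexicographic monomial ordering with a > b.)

Compute a lex Gröbner basis by Buchberger's algorithm.
f_1 = 8b - 40, LT = b.
f_2 = -3ab - 8a - 7b + 12, LT = ab.

S(f_1,f_2): lcm = ab. S = -23/3a - 7/3b + 4.
  reduce S modulo (f_1, f_2):
  remainder -23/3a - 23/3 ≠ 0; add h_3 = -23/3a - 23/3 to the basis.

The other S-polynomials (S(f_1,h_3), S(f_2,h_3)) all reduce to 0 modulo the current basis, so we have a Gröbner basis.
Inter-reduce: drop elements whose leading term is divisible by another's, tail-reduce, and make monic.
Reduced Gröbner basis: {a + 1, b - 5}.

Elimination: the polynomial b - 5 lies in the elimination ideal for b, so b ∈ {5}. For each such b, the remaining basis elements (now univariate) give the rest of the solution.
  b = 5: the earlier basis element becomes a + 1 = 0, giving a = -1 — point (-1, 5).

{(-1, 5)}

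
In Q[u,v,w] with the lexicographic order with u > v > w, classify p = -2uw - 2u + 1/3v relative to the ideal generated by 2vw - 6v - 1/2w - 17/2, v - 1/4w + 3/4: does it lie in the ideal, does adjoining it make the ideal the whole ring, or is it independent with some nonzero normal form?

-2uw - 2u + 1/3v is independent of I; its normal form modulo I is -2uw - 2u + 1/12w - 1/4.

First compute the reduced Gröbner basis of I by Buchberger's algorithm.
f_1 = 2vw - 6v - 1/2w - 17/2, LT = vw.
f_2 = v - 1/4w + 3/4, LT = v.

S(f_1,f_2): lcm = vw. S = -3v + 1/4w^2 - w - 17/4.
  leading term v: subtract (-3)·f_2 from -3v + 1/4w^2 - w - 17/4 → 1/4w^2 - 7/4w - 2
  leading term w^2: no divisor's leading term divides it; move 1/4w^2 to the remainder.
  leading term w: no divisor's leading term divides it; move -7/4w to the remainder.
  leading term 1: no divisor's leading term divides it; move -2 to the remainder.
  remainder 1/4w^2 - 7/4w - 2 ≠ 0; add h_3 = 1/4w^2 - 7/4w - 2 to the basis.

The other S-polynomials (S(f_1,h_3), S(f_2,h_3)) all reduce to 0 modulo the current basis, so we have a Gröbner basis.
Inter-reduce: drop elements whose leading term is divisible by another's, tail-reduce, and make monic.
Reduced Gröbner basis: {v - 1/4w + 3/4, w^2 - 7w - 8}.
Label its elements g_1 = v - 1/4w + 3/4, g_2 = w^2 - 7w - 8.

Reduce p = -2uw - 2u + 1/3v modulo G:
  leading term uw: no divisor's leading term divides it; move -2uw to the remainder.
  leading term u: no divisor's leading term divides it; move -2u to the remainder.
  leading term v: subtract (1/3)·g_1 from 1/3v → 1/12w - 1/4
  leading term w: no divisor's leading term divides it; move 1/12w to the remainder.
  leading term 1: no divisor's leading term divides it; move -1/4 to the remainder.
  normal form = -2uw - 2u + 1/12w - 1/4.
The normal form is nonzero, so p ∉ I. Since p minus its normal form lies in I, I + (p) = I + (r) where r = -2uw - 2u + 1/12w - 1/4; decide whether this ideal is the whole ring.
Run Buchberger on G together with r (pairs among the g_i already reduce to 0 since G is a Gröbner basis):
g_1 = v - 1/4w + 3/4, LT = v.
g_2 = w^2 - 7w - 8, LT = w^2.
r = -2uw - 2u + 1/12w - 1/4, LT = uw.

S(g_2,r): lcm = uw^2. S = -8uw - 8u + 1/24w^2 - 1/8w.
  leading term uw: subtract (4)·r from -8uw - 8u + 1/24w^2 - 1/8w → 1/24w^2 - 11/24w + 1
  leading term w^2: subtract (1/24)·g_2 from 1/24w^2 - 11/24w + 1 → -1/6w + 4/3
  leading term w: no divisor's leading term divides it; move -1/6w to the remainder.
  leading term 1: no divisor's leading term divides it; move 4/3 to the remainder.
  remainder -1/6w + 4/3 ≠ 0; add m_4 = -1/6w + 4/3 to the basis.

S(r,m_4): lcm = uw. S = 9u - 1/24w + 1/8.
  leading term u: no divisor's leading term divides it; move 9u to the remainder.
  leading term w: subtract (1/4)·m_4 from -1/24w + 1/8 → -5/24
  leading term 1: no divisor's leading term divides it; move -5/24 to the remainder.
  remainder 9u - 5/24 ≠ 0; add m_5 = 9u - 5/24 to the basis.

The other S-polynomials (S(g_1,g_2), S(g_1,r), S(g_1,m_4), S(g_2,m_4), S(g_1,m_5), S(g_2,m_5), S(r,m_5), S(m_4,m_5)) all reduce to 0 modulo the current basis, so we have a Gröbner basis.
Inter-reduce: drop elements whose leading term is divisible by another's, tail-reduce, and make monic.
Reduced Gröbner basis: {u - 5/216, v - 5/4, w - 8}.
The reduced Gröbner basis of I + (p) is {u - 5/216, v - 5/4, w - 8} ≠ {1}, a proper ideal, so the enlarged system stays consistent: p is independent of I, with normal form -2uw - 2u + 1/12w - 1/4.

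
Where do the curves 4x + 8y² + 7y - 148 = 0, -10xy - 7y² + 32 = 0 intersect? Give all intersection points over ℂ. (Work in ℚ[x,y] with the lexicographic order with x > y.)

{(-2, 4), (949*sqrt(209)/800 + 15747/800, -181/80 + 13*sqrt(209)/80), (15747/800 - 949*sqrt(209)/800, -13*sqrt(209)/80 - 181/80)}

Compute a lex Gröbner basis by Buchberger's algorithm.
f_1 = 4x + 8y² + 7y - 148, LT = x.
f_2 = -10xy - 7y² + 32, LT = xy.

S(f_1,f_2): lcm = xy. S = 2y³ + 21/20y² - 37y + 16/5.
  leading term y³: no divisor's leading term divides it; move 2y³ to the remainder.
  leading term y²: no divisor's leading term divides it; move 21/20y² to the remainder.
  leading term y: no divisor's leading term divides it; move -37y to the remainder.
  leading term 1: no divisor's leading term divides it; move 16/5 to the remainder.
  remainder 2y³ + 21/20y² - 37y + 16/5 ≠ 0; add h_3 = 2y³ + 21/20y² - 37y + 16/5 to the basis.

The other S-polynomials (S(f_1,h_3), S(f_2,h_3)) all reduce to 0 modulo the current basis, so we have a Gröbner basis.
Inter-reduce: drop elements whose leading term is divisible by another's, tail-reduce, and make monic.
Reduced Gröbner basis: {x + 2y² + 7/4y - 37, y³ + 21/40y² - 37/2y + 8/5}.

Since the basis is lex-ordered, y³ + 21/40y² - 37/2y + 8/5 is univariate in y. Its roots are {4, -181/80 + 13*sqrt(209)/80, -13*sqrt(209)/80 - 181/80}. Back-substituting each root into the other basis elements fixes the other coordinates.
  y = 4: the earlier basis element becomes x + 2 = 0, giving x = -2 — point (-2, 4).
  y = -181/80 + 13*sqrt(209)/80: the earlier basis element becomes x - 15747/800 - 949*sqrt(209)/800 = 0, giving x = 949*sqrt(209)/800 + 15747/800 — point (949*sqrt(209)/800 + 15747/800, -181/80 + 13*sqrt(209)/80).
  y = -13*sqrt(209)/80 - 181/80: the earlier basis element becomes x - 15747/800 + 949*sqrt(209)/800 = 0, giving x = 15747/800 - 949*sqrt(209)/800 — point (15747/800 - 949*sqrt(209)/800, -13*sqrt(209)/80 - 181/80).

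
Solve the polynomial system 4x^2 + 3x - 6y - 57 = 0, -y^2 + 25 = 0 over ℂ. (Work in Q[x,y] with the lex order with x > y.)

Compute a lex Gröbner basis by Buchberger's algorithm.
f_1 = 4x^2 + 3x - 6y - 57, LT = x^2.
f_2 = -y^2 + 25, LT = y^2.

The S-polynomials (S(f_1,f_2)) all reduce to 0 modulo the current basis, so we have a Gröbner basis.
Inter-reduce: drop elements whose leading term is divisible by another's, tail-reduce, and make monic.
Reduced Gröbner basis: {x^2 + 3/4x - 3/2y - 57/4, y^2 - 25}.

From the last basis element, y^2 - 25 = 0, so y takes values in {-5, 5}. Each choice, substituted upward through the basis, yields the corresponding point(s) of the solution set.
  y = -5: the earlier basis element becomes x^2 + 3/4x - 27/4 = 0, giving x = -3, 9/4 — points (-3, -5), (9/4, -5).
  y = 5: the earlier basis element becomes x^2 + 3/4x - 87/4 = 0, giving x = -3/8 + sqrt(1401)/8, -sqrt(1401)/8 - 3/8 — points (-3/8 + sqrt(1401)/8, 5), (-sqrt(1401)/8 - 3/8, 5).
A lex Gröbner basis triangularizes the system, enabling back-substitution.

{(-3, -5), (9/4, -5), (-3/8 + sqrt(1401)/8, 5), (-sqrt(1401)/8 - 3/8, 5)}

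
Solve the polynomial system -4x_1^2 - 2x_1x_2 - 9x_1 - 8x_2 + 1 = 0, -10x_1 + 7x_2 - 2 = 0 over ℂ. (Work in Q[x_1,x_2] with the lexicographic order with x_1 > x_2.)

Compute a lex Gröbner basis by Buchberger's algorithm.
f_1 = -4x_1^2 - 2x_1x_2 - 9x_1 - 8x_2 + 1, LT = x_1^2.
f_2 = -10x_1 + 7x_2 - 2, LT = x_1.

S(f_1,f_2): lcm = x_1^2. S = 6/5x_1x_2 + 41/20x_1 + 2x_2 - 1/4.
  leading term x_1x_2: subtract (-3/25x_2)·f_2 from 6/5x_1x_2 + 41/20x_1 + 2x_2 - 1/4 → 41/20x_1 + 21/25x_2^2 + 44/25x_2 - 1/4
  leading term x_1: subtract (-41/200)·f_2 from 41/20x_1 + 21/25x_2^2 + 44/25x_2 - 1/4 → 21/25x_2^2 + 639/200x_2 - 33/50
  leading term x_2^2: no divisor's leading term divides it; move 21/25x_2^2 to the remainder.
  leading term x_2: no divisor's leading term divides it; move 639/200x_2 to the remainder.
  leading term 1: no divisor's leading term divides it; move -33/50 to the remainder.
  remainder 21/25x_2^2 + 639/200x_2 - 33/50 ≠ 0; add h_3 = 21/25x_2^2 + 639/200x_2 - 33/50 to the basis.

The other S-polynomials (S(f_1,h_3), S(f_2,h_3)) all reduce to 0 modulo the current basis, so we have a Gröbner basis.
Inter-reduce: drop elements whose leading term is divisible by another's, tail-reduce, and make monic.
Reduced Gröbner basis: {x_1 - 7/10x_2 + 1/5, x_2^2 + 213/56x_2 - 11/14}.

Since the basis is lex-ordered, x_2^2 + 213/56x_2 - 11/14 is univariate in x_2. Its roots are {-4, 11/56}. Back-substituting each root into the other basis elements fixes the other coordinates.
  x_2 = -4: the earlier basis element becomes x_1 + 3 = 0, giving x_1 = -3 — point (-3, -4).
  x_2 = 11/56: the earlier basis element becomes x_1 + 1/16 = 0, giving x_1 = -1/16 — point (-1/16, 11/56).
Check: every point annihilates each of the original generators.

{(-3, -4), (-1/16, 11/56)}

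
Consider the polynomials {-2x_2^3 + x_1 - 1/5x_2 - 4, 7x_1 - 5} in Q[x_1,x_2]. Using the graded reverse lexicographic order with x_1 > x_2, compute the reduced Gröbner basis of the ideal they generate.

G = {x_2^3 + 1/10x_2 + 23/14, x_1 - 5/7}

f_1 = -2x_2^3 + x_1 - 1/5x_2 - 4, LT = x_2^3.
f_2 = 7x_1 - 5, LT = x_1.

The S-polynomials (S(f_1,f_2)) all reduce to 0 modulo the current basis, so we have a Gröbner basis.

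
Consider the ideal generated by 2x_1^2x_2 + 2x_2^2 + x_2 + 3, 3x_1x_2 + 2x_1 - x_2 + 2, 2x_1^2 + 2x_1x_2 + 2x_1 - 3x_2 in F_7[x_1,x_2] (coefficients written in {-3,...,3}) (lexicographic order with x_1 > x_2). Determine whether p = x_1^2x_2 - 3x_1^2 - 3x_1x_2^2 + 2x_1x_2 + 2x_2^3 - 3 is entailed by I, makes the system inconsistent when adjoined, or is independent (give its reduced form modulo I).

x_1^2x_2 - 3x_1^2 - 3x_1x_2^2 + 2x_1x_2 + 2x_2^3 - 3 lies in I (it reduces to 0).

First compute the reduced Gröbner basis of I by Buchberger's algorithm.
f_1 = 2x_1^2x_2 + 2x_2^2 + x_2 + 3, LT = x_1^2x_2.
f_2 = 3x_1x_2 + 2x_1 - x_2 + 2, LT = x_1x_2.
f_3 = 2x_1^2 + 2x_1x_2 + 2x_1 - 3x_2, LT = x_1^2.

S(f_1,f_2): lcm = x_1^2x_2. S = -3x_1^2 - 2x_1x_2 - 3x_1 + x_2^2 - 3x_2 - 2.
  reduce S modulo (f_1, f_2, f_3):
  remainder -3x_1 + x_2^2 + x_2 + 2 ≠ 0; add h_4 = -3x_1 + x_2^2 + x_2 + 2 to the basis.

S(f_1,f_3): lcm = x_1^2x_2. S = -x_1x_2^2 - x_1x_2 - x_2^2 - 3x_2 - 2.
  reduce S modulo (f_1, f_2, f_3, h_4):
  remainder -x_2^2 + x_2 + 2 ≠ 0; add h_5 = -x_2^2 + x_2 + 2 to the basis.

S(f_1,h_4): lcm = x_1^2x_2. S = -2x_1x_2^3 - 2x_1x_2^2 + 3x_1x_2 + x_2^2 - 3x_2 - 2.
  reduce S modulo (f_1, f_2, f_3, h_4, h_5):
  remainder -3x_2 - 3 ≠ 0; add h_6 = -3x_2 - 3 to the basis.

The other S-polynomials (S(f_2,f_3), S(f_2,h_4), S(f_3,h_4), S(f_1,h_5), S(f_2,h_5), S(f_3,h_5), S(h_4,h_5), S(f_1,h_6), S(f_2,h_6), S(f_3,h_6), S(h_4,h_6), S(h_5,h_6)) all reduce to 0 modulo the current basis, so we have a Gröbner basis.
Inter-reduce: drop elements whose leading term is divisible by another's, tail-reduce, and make monic.
Reduced Gröbner basis: {x_1 - 3, x_2 + 1}.
Label its elements g_1 = x_1 - 3, g_2 = x_2 + 1.

Reduce p = x_1^2x_2 - 3x_1^2 - 3x_1x_2^2 + 2x_1x_2 + 2x_2^3 - 3 modulo G:
  leading term x_1^2x_2: subtract (x_1x_2)·g_1 from x_1^2x_2 - 3x_1^2 - 3x_1x_2^2 + 2x_1x_2 + 2x_2^3 - 3 → -3x_1^2 - 3x_1x_2^2 - 2x_1x_2 + 2x_2^3 - 3
  leading term x_1^2: subtract (-3x_1)·g_1 from -3x_1^2 - 3x_1x_2^2 - 2x_1x_2 + 2x_2^3 - 3 → -3x_1x_2^2 - 2x_1x_2 - 2x_1 + 2x_2^3 - 3
  leading term x_1x_2^2: subtract (-3x_2^2)·g_1 from -3x_1x_2^2 - 2x_1x_2 - 2x_1 + 2x_2^3 - 3 → -2x_1x_2 - 2x_1 + 2x_2^3 - 2x_2^2 - 3
  leading term x_1x_2: subtract (-2x_2)·g_1 from -2x_1x_2 - 2x_1 + 2x_2^3 - 2x_2^2 - 3 → -2x_1 + 2x_2^3 - 2x_2^2 + x_2 - 3
  leading term x_1: subtract (-2)·g_1 from -2x_1 + 2x_2^3 - 2x_2^2 + x_2 - 3 → 2x_2^3 - 2x_2^2 + x_2 - 2
  leading term x_2^3: subtract (2x_2^2)·g_2 from 2x_2^3 - 2x_2^2 + x_2 - 2 → 3x_2^2 + x_2 - 2
  leading term x_2^2: subtract (3x_2)·g_2 from 3x_2^2 + x_2 - 2 → -2x_2 - 2
  leading term x_2: subtract (-2)·g_2 from -2x_2 - 2 → 0
  normal form = 0.
Since the normal form is 0, p ∈ I.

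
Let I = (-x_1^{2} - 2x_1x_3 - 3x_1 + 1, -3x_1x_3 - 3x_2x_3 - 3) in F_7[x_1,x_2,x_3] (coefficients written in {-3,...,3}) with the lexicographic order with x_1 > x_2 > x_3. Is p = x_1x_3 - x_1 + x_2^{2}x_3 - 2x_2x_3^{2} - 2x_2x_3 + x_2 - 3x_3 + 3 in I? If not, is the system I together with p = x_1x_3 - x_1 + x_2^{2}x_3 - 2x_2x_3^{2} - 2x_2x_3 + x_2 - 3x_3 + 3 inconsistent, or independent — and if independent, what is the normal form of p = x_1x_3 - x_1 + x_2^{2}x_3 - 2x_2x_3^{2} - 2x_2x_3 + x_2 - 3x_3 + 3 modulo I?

Adjoining x_1x_3 - x_1 + x_2^{2}x_3 - 2x_2x_3^{2} - 2x_2x_3 + x_2 - 3x_3 + 3 makes the ideal the whole ring: the system is inconsistent.

First compute the reduced Gröbner basis of I by Buchberger's algorithm.
f_1 = -x_1^{2} - 2x_1x_3 - 3x_1 + 1, LT = x_1^{2}.
f_2 = -3x_1x_3 - 3x_2x_3 - 3, LT = x_1x_3.

S(f_1,f_2): lcm = x_1^{2}x_3. S = -x_1x_2x_3 + 2x_1x_3^{2} + 3x_1x_3 - x_1 - x_3.
  leading term x_1x_2x_3: subtract (-2x_2)·f_2 from -x_1x_2x_3 + 2x_1x_3^{2} + 3x_1x_3 - x_1 - x_3 → 2x_1x_3^{2} + 3x_1x_3 - x_1 + x_2^{2}x_3 + x_2 - x_3
  leading term x_1x_3^{2}: subtract (-3x_3)·f_2 from 2x_1x_3^{2} + 3x_1x_3 - x_1 + x_2^{2}x_3 + x_2 - x_3 → 3x_1x_3 - x_1 + x_2^{2}x_3 - 2x_2x_3^{2} + x_2 - 3x_3
  leading term x_1x_3: subtract (-1)·f_2 from 3x_1x_3 - x_1 + x_2^{2}x_3 - 2x_2x_3^{2} + x_2 - 3x_3 → -x_1 + x_2^{2}x_3 - 2x_2x_3^{2} - 3x_2x_3 + x_2 - 3x_3 - 3
  leading term x_1: no divisor's leading term divides it; move -x_1 to the remainder.
  leading term x_2^{2}x_3: no divisor's leading term divides it; move x_2^{2}x_3 to the remainder.
  leading term x_2x_3^{2}: no divisor's leading term divides it; move -2x_2x_3^{2} to the remainder.
  leading term x_2x_3: no divisor's leading term divides it; move -3x_2x_3 to the remainder.
  leading term x_2: no divisor's leading term divides it; move x_2 to the remainder.
  leading term x_3: no divisor's leading term divides it; move -3x_3 to the remainder.
  leading term 1: no divisor's leading term divides it; move -3 to the remainder.
  remainder -x_1 + x_2^{2}x_3 - 2x_2x_3^{2} - 3x_2x_3 + x_2 - 3x_3 - 3 ≠ 0; add h_3 = -x_1 + x_2^{2}x_3 - 2x_2x_3^{2} - 3x_2x_3 + x_2 - 3x_3 - 3 to the basis.

S(f_2,h_3): lcm = x_1x_3. S = x_2^{2}x_3^{2} - 2x_2x_3^{3} - 3x_2x_3^{2} + 2x_2x_3 - 3x_3^{2} - 3x_3 + 1.
  leading term x_2^{2}x_3^{2}: no divisor's leading term divides it; move x_2^{2}x_3^{2} to the remainder.
  leading term x_2x_3^{3}: no divisor's leading term divides it; move -2x_2x_3^{3} to the remainder.
  leading term x_2x_3^{2}: no divisor's leading term divides it; move -3x_2x_3^{2} to the remainder.
  leading term x_2x_3: no divisor's leading term divides it; move 2x_2x_3 to the remainder.
  leading term x_3^{2}: no divisor's leading term divides it; move -3x_3^{2} to the remainder.
  leading term x_3: no divisor's leading term divides it; move -3x_3 to the remainder.
  leading term 1: no divisor's leading term divides it; move 1 to the remainder.
  remainder x_2^{2}x_3^{2} - 2x_2x_3^{3} - 3x_2x_3^{2} + 2x_2x_3 - 3x_3^{2} - 3x_3 + 1 ≠ 0; add h_4 = x_2^{2}x_3^{2} - 2x_2x_3^{3} - 3x_2x_3^{2} + 2x_2x_3 - 3x_3^{2} - 3x_3 + 1 to the basis.

The other S-polynomials (S(f_1,h_3), S(f_1,h_4), S(f_2,h_4), S(h_3,h_4)) all reduce to 0 modulo the current basis, so we have a Gröbner basis.
Inter-reduce: drop elements whose leading term is divisible by another's, tail-reduce, and make monic.
Reduced Gröbner basis: {x_1 - x_2^{2}x_3 + 2x_2x_3^{2} + 3x_2x_3 - x_2 + 3x_3 + 3, x_2^{2}x_3^{2} - 2x_2x_3^{3} - 3x_2x_3^{2} + 2x_2x_3 - 3x_3^{2} - 3x_3 + 1}.
Label its elements g_1 = x_1 - x_2^{2}x_3 + 2x_2x_3^{2} + 3x_2x_3 - x_2 + 3x_3 + 3, g_2 = x_2^{2}x_3^{2} - 2x_2x_3^{3} - 3x_2x_3^{2} + 2x_2x_3 - 3x_3^{2} - 3x_3 + 1.

Reduce p = x_1x_3 - x_1 + x_2^{2}x_3 - 2x_2x_3^{2} - 2x_2x_3 + x_2 - 3x_3 + 3 modulo G:
  leading term x_1x_3: subtract (x_3)·g_1 from x_1x_3 - x_1 + x_2^{2}x_3 - 2x_2x_3^{2} - 2x_2x_3 + x_2 - 3x_3 + 3 → -x_1 + x_2^{2}x_3^{2} + x_2^{2}x_3 - 2x_2x_3^{3} + 2x_2x_3^{2} - x_2x_3 + x_2 - 3x_3^{2} + x_3 + 3
  leading term x_1: subtract (-1)·g_1 from -x_1 + x_2^{2}x_3^{2} + x_2^{2}x_3 - 2x_2x_3^{3} + 2x_2x_3^{2} - x_2x_3 + x_2 - 3x_3^{2} + x_3 + 3 → x_2^{2}x_3^{2} - 2x_2x_3^{3} - 3x_2x_3^{2} + 2x_2x_3 - 3x_3^{2} - 3x_3 - 1
  leading term x_2^{2}x_3^{2}: subtract (1)·g_2 from x_2^{2}x_3^{2} - 2x_2x_3^{3} - 3x_2x_3^{2} + 2x_2x_3 - 3x_3^{2} - 3x_3 - 1 → -2
  leading term 1: no divisor's leading term divides it; move -2 to the remainder.
  normal form = -2.
The normal form is nonzero, so p ∉ I. Since p minus its normal form lies in I, I + (p) = I + (r) where r = -2; decide whether this ideal is the whole ring.
Here r = -2 is a nonzero constant, hence a unit: 1 ∈ I + (p), the Gröbner basis of I + (p) is {1}, and the enlarged system has no common solution — adjoining p is inconsistent.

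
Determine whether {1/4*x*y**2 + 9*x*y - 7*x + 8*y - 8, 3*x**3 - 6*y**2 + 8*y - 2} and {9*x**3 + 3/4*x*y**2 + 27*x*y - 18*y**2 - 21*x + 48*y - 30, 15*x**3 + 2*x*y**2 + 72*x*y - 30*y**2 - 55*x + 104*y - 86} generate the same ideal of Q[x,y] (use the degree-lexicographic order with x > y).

No, the ideals differ.

Since reduced Gröbner bases are canonical representatives of ideals under a given ordering, it suffices to compute and compare them.
Buchberger on the first generating set:
f_1 = 1/4*x*y**2 + 9*x*y - 7*x + 8*y - 8, LT = x*y**2.
f_2 = 3*x**3 - 6*y**2 + 8*y - 2, LT = x**3.

S(f_1,f_2): lcm = x**3*y**2. S = 36*x**3*y + 2*y**4 - 28*x**3 + 32*x**2*y - 8/3*y**3 - 32*x**2 + 2/3*y**2.
  leading term x**3*y: subtract (12*y)·f_2 from 36*x**3*y + 2*y**4 - 28*x**3 + 32*x**2*y - 8/3*y**3 - 32*x**2 + 2/3*y**2 → 2*y**4 - 28*x**3 + 32*x**2*y + 208/3*y**3 - 32*x**2 - 286/3*y**2 + 24*y
  leading term y**4: no divisor's leading term divides it; move 2*y**4 to the remainder.
  leading term x**3: subtract (-28/3)·f_2 from -28*x**3 + 32*x**2*y + 208/3*y**3 - 32*x**2 - 286/3*y**2 + 24*y → 32*x**2*y + 208/3*y**3 - 32*x**2 - 454/3*y**2 + 296/3*y - 56/3
  leading term x**2*y: no divisor's leading term divides it; move 32*x**2*y to the remainder.
  leading term y**3: no divisor's leading term divides it; move 208/3*y**3 to the remainder.
  leading term x**2: no divisor's leading term divides it; move -32*x**2 to the remainder.
  leading term y**2: no divisor's leading term divides it; move -454/3*y**2 to the remainder.
  leading term y: no divisor's leading term divides it; move 296/3*y to the remainder.
  leading term 1: no divisor's leading term divides it; move -56/3 to the remainder.
  remainder 2*y**4 + 32*x**2*y + 208/3*y**3 - 32*x**2 - 454/3*y**2 + 296/3*y - 56/3 ≠ 0; add g_3 = 2*y**4 + 32*x**2*y + 208/3*y**3 - 32*x**2 - 454/3*y**2 + 296/3*y - 56/3 to the basis.

The other S-polynomials (S(f_1,g_3), S(f_2,g_3)) all reduce to 0 modulo the current basis, so we have a Gröbner basis.
Inter-reduce: drop elements whose leading term is divisible by another's, tail-reduce, and make monic.
Reduced Gröbner basis: {y**4 + 16*x**2*y + 104/3*y**3 - 16*x**2 - 227/3*y**2 + 148/3*y - 28/3, x**3 - 2*y**2 + 8/3*y - 2/3, x*y**2 + 36*x*y - 28*x + 32*y - 32}.

Buchberger on the second generating set:
h_1 = 9*x**3 + 3/4*x*y**2 + 27*x*y - 18*y**2 - 21*x + 48*y - 30, LT = x**3.
h_2 = 15*x**3 + 2*x*y**2 + 72*x*y - 30*y**2 - 55*x + 104*y - 86, LT = x**3.

S(h_1,h_2): lcm = x**3. S = -1/20*x*y**2 - 9/5*x*y + 4/3*x - 8/5*y + 12/5.
  leading term x*y**2: no divisor's leading term divides it; move -1/20*x*y**2 to the remainder.
  leading term x*y: no divisor's leading term divides it; move -9/5*x*y to the remainder.
  leading term x: no divisor's leading term divides it; move 4/3*x to the remainder.
  leading term y: no divisor's leading term divides it; move -8/5*y to the remainder.
  leading term 1: no divisor's leading term divides it; move 12/5 to the remainder.
  remainder -1/20*x*y**2 - 9/5*x*y + 4/3*x - 8/5*y + 12/5 ≠ 0; add k_3 = -1/20*x*y**2 - 9/5*x*y + 4/3*x - 8/5*y + 12/5 to the basis.

S(h_1,k_3): lcm = x**3*y**2. S = 1/12*x*y**4 - 36*x**3*y + 3*x*y**3 - 2*y**4 + 80/3*x**3 - 32*x**2*y - 7/3*x*y**2 + 16/3*y**3 + 48*x**2 - 10/3*y**2.
  leading term x*y**4: subtract (-5/3*y**2)·k_3 from 1/12*x*y**4 - 36*x**3*y + 3*x*y**3 - 2*y**4 + 80/3*x**3 - 32*x**2*y - 7/3*x*y**2 + 16/3*y**3 + 48*x**2 - 10/3*y**2 → -36*x**3*y - 2*y**4 + 80/3*x**3 - 32*x**2*y - 1/9*x*y**2 + 8/3*y**3 + 48*x**2 + 2/3*y**2
  leading term x**3*y: subtract (-4*y)·h_1 from -36*x**3*y - 2*y**4 + 80/3*x**3 - 32*x**2*y - 1/9*x*y**2 + 8/3*y**3 + 48*x**2 + 2/3*y**2 → 3*x*y**3 - 2*y**4 + 80/3*x**3 - 32*x**2*y + 971/9*x*y**2 - 208/3*y**3 + 48*x**2 - 84*x*y + 578/3*y**2 - 120*y
  leading term x*y**3: subtract (-60*y)·k_3 from 3*x*y**3 - 2*y**4 + 80/3*x**3 - 32*x**2*y + 971/9*x*y**2 - 208/3*y**3 + 48*x**2 - 84*x*y + 578/3*y**2 - 120*y → -2*y**4 + 80/3*x**3 - 32*x**2*y - 1/9*x*y**2 - 208/3*y**3 + 48*x**2 - 4*x*y + 290/3*y**2 + 24*y
  leading term y**4: no divisor's leading term divides it; move -2*y**4 to the remainder.
  leading term x**3: subtract (80/27)·h_1 from 80/3*x**3 - 32*x**2*y - 1/9*x*y**2 - 208/3*y**3 + 48*x**2 - 4*x*y + 290/3*y**2 + 24*y → -32*x**2*y - 7/3*x*y**2 - 208/3*y**3 + 48*x**2 - 84*x*y + 150*y**2 + 560/9*x - 1064/9*y + 800/9
  leading term x**2*y: no divisor's leading term divides it; move -32*x**2*y to the remainder.
  leading term x*y**2: subtract (140/3)·k_3 from -7/3*x*y**2 - 208/3*y**3 + 48*x**2 - 84*x*y + 150*y**2 + 560/9*x - 1064/9*y + 800/9 → -208/3*y**3 + 48*x**2 + 150*y**2 - 392/9*y - 208/9
  leading term y**3: no divisor's leading term divides it; move -208/3*y**3 to the remainder.
  leading term x**2: no divisor's leading term divides it; move 48*x**2 to the remainder.
  leading term y**2: no divisor's leading term divides it; move 150*y**2 to the remainder.
  leading term y: no divisor's leading term divides it; move -392/9*y to the remainder.
  leading term 1: no divisor's leading term divides it; move -208/9 to the remainder.
  remainder -2*y**4 - 32*x**2*y - 208/3*y**3 + 48*x**2 + 150*y**2 - 392/9*y - 208/9 ≠ 0; add k_4 = -2*y**4 - 32*x**2*y - 208/3*y**3 + 48*x**2 + 150*y**2 - 392/9*y - 208/9 to the basis.

The other S-polynomials (S(h_2,k_3), S(h_1,k_4), S(h_2,k_4), S(k_3,k_4)) all reduce to 0 modulo the current basis, so we have a Gröbner basis.
Inter-reduce: drop elements whose leading term is divisible by another's, tail-reduce, and make monic.
Reduced Gröbner basis: {y**4 + 16*x**2*y + 104/3*y**3 - 24*x**2 - 75*y**2 + 196/9*y + 104/9, x**3 - 2*y**2 - 1/9*x + 8/3*y + 2/3, x*y**2 + 36*x*y - 80/3*x + 32*y - 48}.

Since the reduced bases disagree, the two ideals are not the same.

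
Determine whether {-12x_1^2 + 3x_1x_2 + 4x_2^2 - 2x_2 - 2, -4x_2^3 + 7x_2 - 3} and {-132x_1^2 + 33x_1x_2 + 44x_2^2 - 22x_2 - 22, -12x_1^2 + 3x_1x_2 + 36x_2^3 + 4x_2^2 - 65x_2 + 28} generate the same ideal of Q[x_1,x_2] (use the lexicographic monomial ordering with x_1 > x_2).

Equality of ideals is decidable: compute both reduced Gröbner bases (unique for the ordering) and check whether they agree.
Buchberger on the first generating set:
f_1 = -12x_1^2 + 3x_1x_2 + 4x_2^2 - 2x_2 - 2, LT = x_1^2.
f_2 = -4x_2^3 + 7x_2 - 3, LT = x_2^3.

The S-polynomials (S(f_1,f_2)) all reduce to 0 modulo the current basis, so we have a Gröbner basis.
Inter-reduce: drop elements whose leading term is divisible by another's, tail-reduce, and make monic.
Reduced Gröbner basis: {x_1^2 - 1/4x_1x_2 - 1/3x_2^2 + 1/6x_2 + 1/6, x_2^3 - 7/4x_2 + 3/4}.

Buchberger on the second generating set:
h_1 = -132x_1^2 + 33x_1x_2 + 44x_2^2 - 22x_2 - 22, LT = x_1^2.
h_2 = -12x_1^2 + 3x_1x_2 + 36x_2^3 + 4x_2^2 - 65x_2 + 28, LT = x_1^2.

S(h_1,h_2): lcm = x_1^2. S = 3x_2^3 - 21/4x_2 + 5/2.
  leading term x_2^3: no divisor's leading term divides it; move 3x_2^3 to the remainder.
  leading term x_2: no divisor's leading term divides it; move -21/4x_2 to the remainder.
  leading term 1: no divisor's leading term divides it; move 5/2 to the remainder.
  remainder 3x_2^3 - 21/4x_2 + 5/2 ≠ 0; add k_3 = 3x_2^3 - 21/4x_2 + 5/2 to the basis.

The other S-polynomials (S(h_1,k_3), S(h_2,k_3)) all reduce to 0 modulo the current basis, so we have a Gröbner basis.
Inter-reduce: drop elements whose leading term is divisible by another's, tail-reduce, and make monic.
Reduced Gröbner basis: {x_1^2 - 1/4x_1x_2 - 1/3x_2^2 + 1/6x_2 + 1/6, x_2^3 - 7/4x_2 + 5/6}.

The bases are distinct; the ideals are different.

No, the ideals differ.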